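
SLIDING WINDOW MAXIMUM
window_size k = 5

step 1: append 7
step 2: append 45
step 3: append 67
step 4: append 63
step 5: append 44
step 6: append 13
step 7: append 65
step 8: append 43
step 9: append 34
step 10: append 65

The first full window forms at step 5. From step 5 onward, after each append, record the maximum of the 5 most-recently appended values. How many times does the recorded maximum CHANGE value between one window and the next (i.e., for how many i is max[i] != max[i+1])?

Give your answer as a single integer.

Answer: 1

Derivation:
step 1: append 7 -> window=[7] (not full yet)
step 2: append 45 -> window=[7, 45] (not full yet)
step 3: append 67 -> window=[7, 45, 67] (not full yet)
step 4: append 63 -> window=[7, 45, 67, 63] (not full yet)
step 5: append 44 -> window=[7, 45, 67, 63, 44] -> max=67
step 6: append 13 -> window=[45, 67, 63, 44, 13] -> max=67
step 7: append 65 -> window=[67, 63, 44, 13, 65] -> max=67
step 8: append 43 -> window=[63, 44, 13, 65, 43] -> max=65
step 9: append 34 -> window=[44, 13, 65, 43, 34] -> max=65
step 10: append 65 -> window=[13, 65, 43, 34, 65] -> max=65
Recorded maximums: 67 67 67 65 65 65
Changes between consecutive maximums: 1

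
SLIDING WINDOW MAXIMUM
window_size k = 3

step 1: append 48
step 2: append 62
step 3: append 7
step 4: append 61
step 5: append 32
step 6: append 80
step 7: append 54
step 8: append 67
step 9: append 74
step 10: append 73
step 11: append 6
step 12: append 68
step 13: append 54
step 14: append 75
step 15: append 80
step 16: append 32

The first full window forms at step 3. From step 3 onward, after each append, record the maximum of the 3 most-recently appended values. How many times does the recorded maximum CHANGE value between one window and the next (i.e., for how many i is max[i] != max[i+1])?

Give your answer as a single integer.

Answer: 7

Derivation:
step 1: append 48 -> window=[48] (not full yet)
step 2: append 62 -> window=[48, 62] (not full yet)
step 3: append 7 -> window=[48, 62, 7] -> max=62
step 4: append 61 -> window=[62, 7, 61] -> max=62
step 5: append 32 -> window=[7, 61, 32] -> max=61
step 6: append 80 -> window=[61, 32, 80] -> max=80
step 7: append 54 -> window=[32, 80, 54] -> max=80
step 8: append 67 -> window=[80, 54, 67] -> max=80
step 9: append 74 -> window=[54, 67, 74] -> max=74
step 10: append 73 -> window=[67, 74, 73] -> max=74
step 11: append 6 -> window=[74, 73, 6] -> max=74
step 12: append 68 -> window=[73, 6, 68] -> max=73
step 13: append 54 -> window=[6, 68, 54] -> max=68
step 14: append 75 -> window=[68, 54, 75] -> max=75
step 15: append 80 -> window=[54, 75, 80] -> max=80
step 16: append 32 -> window=[75, 80, 32] -> max=80
Recorded maximums: 62 62 61 80 80 80 74 74 74 73 68 75 80 80
Changes between consecutive maximums: 7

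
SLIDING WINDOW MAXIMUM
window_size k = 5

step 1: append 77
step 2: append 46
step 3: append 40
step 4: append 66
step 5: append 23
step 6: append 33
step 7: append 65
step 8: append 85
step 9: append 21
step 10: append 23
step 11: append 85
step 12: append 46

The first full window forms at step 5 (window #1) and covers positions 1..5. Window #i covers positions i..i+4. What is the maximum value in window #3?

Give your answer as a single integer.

step 1: append 77 -> window=[77] (not full yet)
step 2: append 46 -> window=[77, 46] (not full yet)
step 3: append 40 -> window=[77, 46, 40] (not full yet)
step 4: append 66 -> window=[77, 46, 40, 66] (not full yet)
step 5: append 23 -> window=[77, 46, 40, 66, 23] -> max=77
step 6: append 33 -> window=[46, 40, 66, 23, 33] -> max=66
step 7: append 65 -> window=[40, 66, 23, 33, 65] -> max=66
Window #3 max = 66

Answer: 66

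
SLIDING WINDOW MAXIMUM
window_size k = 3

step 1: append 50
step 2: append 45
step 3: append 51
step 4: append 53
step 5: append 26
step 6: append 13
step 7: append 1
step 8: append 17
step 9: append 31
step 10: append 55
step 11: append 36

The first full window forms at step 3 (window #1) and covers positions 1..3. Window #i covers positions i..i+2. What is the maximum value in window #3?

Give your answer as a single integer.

Answer: 53

Derivation:
step 1: append 50 -> window=[50] (not full yet)
step 2: append 45 -> window=[50, 45] (not full yet)
step 3: append 51 -> window=[50, 45, 51] -> max=51
step 4: append 53 -> window=[45, 51, 53] -> max=53
step 5: append 26 -> window=[51, 53, 26] -> max=53
Window #3 max = 53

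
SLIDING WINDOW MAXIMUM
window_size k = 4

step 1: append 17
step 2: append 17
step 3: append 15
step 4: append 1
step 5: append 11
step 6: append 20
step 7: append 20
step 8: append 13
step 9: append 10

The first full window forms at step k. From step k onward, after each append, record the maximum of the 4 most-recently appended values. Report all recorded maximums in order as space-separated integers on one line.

Answer: 17 17 20 20 20 20

Derivation:
step 1: append 17 -> window=[17] (not full yet)
step 2: append 17 -> window=[17, 17] (not full yet)
step 3: append 15 -> window=[17, 17, 15] (not full yet)
step 4: append 1 -> window=[17, 17, 15, 1] -> max=17
step 5: append 11 -> window=[17, 15, 1, 11] -> max=17
step 6: append 20 -> window=[15, 1, 11, 20] -> max=20
step 7: append 20 -> window=[1, 11, 20, 20] -> max=20
step 8: append 13 -> window=[11, 20, 20, 13] -> max=20
step 9: append 10 -> window=[20, 20, 13, 10] -> max=20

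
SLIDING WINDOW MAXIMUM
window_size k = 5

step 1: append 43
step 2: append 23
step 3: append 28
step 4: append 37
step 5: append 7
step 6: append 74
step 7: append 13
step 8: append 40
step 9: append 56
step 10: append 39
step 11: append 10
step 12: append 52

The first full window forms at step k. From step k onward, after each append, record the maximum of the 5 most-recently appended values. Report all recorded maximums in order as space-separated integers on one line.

step 1: append 43 -> window=[43] (not full yet)
step 2: append 23 -> window=[43, 23] (not full yet)
step 3: append 28 -> window=[43, 23, 28] (not full yet)
step 4: append 37 -> window=[43, 23, 28, 37] (not full yet)
step 5: append 7 -> window=[43, 23, 28, 37, 7] -> max=43
step 6: append 74 -> window=[23, 28, 37, 7, 74] -> max=74
step 7: append 13 -> window=[28, 37, 7, 74, 13] -> max=74
step 8: append 40 -> window=[37, 7, 74, 13, 40] -> max=74
step 9: append 56 -> window=[7, 74, 13, 40, 56] -> max=74
step 10: append 39 -> window=[74, 13, 40, 56, 39] -> max=74
step 11: append 10 -> window=[13, 40, 56, 39, 10] -> max=56
step 12: append 52 -> window=[40, 56, 39, 10, 52] -> max=56

Answer: 43 74 74 74 74 74 56 56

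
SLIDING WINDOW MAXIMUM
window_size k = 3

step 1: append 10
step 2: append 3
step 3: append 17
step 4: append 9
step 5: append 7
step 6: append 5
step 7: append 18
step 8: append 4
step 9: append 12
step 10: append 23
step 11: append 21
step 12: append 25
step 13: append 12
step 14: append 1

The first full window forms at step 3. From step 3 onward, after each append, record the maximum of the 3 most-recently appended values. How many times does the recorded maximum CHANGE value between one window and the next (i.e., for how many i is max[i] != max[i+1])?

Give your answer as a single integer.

Answer: 4

Derivation:
step 1: append 10 -> window=[10] (not full yet)
step 2: append 3 -> window=[10, 3] (not full yet)
step 3: append 17 -> window=[10, 3, 17] -> max=17
step 4: append 9 -> window=[3, 17, 9] -> max=17
step 5: append 7 -> window=[17, 9, 7] -> max=17
step 6: append 5 -> window=[9, 7, 5] -> max=9
step 7: append 18 -> window=[7, 5, 18] -> max=18
step 8: append 4 -> window=[5, 18, 4] -> max=18
step 9: append 12 -> window=[18, 4, 12] -> max=18
step 10: append 23 -> window=[4, 12, 23] -> max=23
step 11: append 21 -> window=[12, 23, 21] -> max=23
step 12: append 25 -> window=[23, 21, 25] -> max=25
step 13: append 12 -> window=[21, 25, 12] -> max=25
step 14: append 1 -> window=[25, 12, 1] -> max=25
Recorded maximums: 17 17 17 9 18 18 18 23 23 25 25 25
Changes between consecutive maximums: 4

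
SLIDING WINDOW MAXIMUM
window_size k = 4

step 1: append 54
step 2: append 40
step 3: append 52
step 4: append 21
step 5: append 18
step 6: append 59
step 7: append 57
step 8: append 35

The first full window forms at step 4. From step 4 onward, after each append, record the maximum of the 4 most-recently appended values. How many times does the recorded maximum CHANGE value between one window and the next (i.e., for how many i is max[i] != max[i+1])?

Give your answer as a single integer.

Answer: 2

Derivation:
step 1: append 54 -> window=[54] (not full yet)
step 2: append 40 -> window=[54, 40] (not full yet)
step 3: append 52 -> window=[54, 40, 52] (not full yet)
step 4: append 21 -> window=[54, 40, 52, 21] -> max=54
step 5: append 18 -> window=[40, 52, 21, 18] -> max=52
step 6: append 59 -> window=[52, 21, 18, 59] -> max=59
step 7: append 57 -> window=[21, 18, 59, 57] -> max=59
step 8: append 35 -> window=[18, 59, 57, 35] -> max=59
Recorded maximums: 54 52 59 59 59
Changes between consecutive maximums: 2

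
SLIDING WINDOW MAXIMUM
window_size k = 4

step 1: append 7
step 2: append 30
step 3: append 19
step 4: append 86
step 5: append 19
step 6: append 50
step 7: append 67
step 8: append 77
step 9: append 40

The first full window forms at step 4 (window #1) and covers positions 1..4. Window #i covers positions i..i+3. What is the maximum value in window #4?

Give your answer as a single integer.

Answer: 86

Derivation:
step 1: append 7 -> window=[7] (not full yet)
step 2: append 30 -> window=[7, 30] (not full yet)
step 3: append 19 -> window=[7, 30, 19] (not full yet)
step 4: append 86 -> window=[7, 30, 19, 86] -> max=86
step 5: append 19 -> window=[30, 19, 86, 19] -> max=86
step 6: append 50 -> window=[19, 86, 19, 50] -> max=86
step 7: append 67 -> window=[86, 19, 50, 67] -> max=86
Window #4 max = 86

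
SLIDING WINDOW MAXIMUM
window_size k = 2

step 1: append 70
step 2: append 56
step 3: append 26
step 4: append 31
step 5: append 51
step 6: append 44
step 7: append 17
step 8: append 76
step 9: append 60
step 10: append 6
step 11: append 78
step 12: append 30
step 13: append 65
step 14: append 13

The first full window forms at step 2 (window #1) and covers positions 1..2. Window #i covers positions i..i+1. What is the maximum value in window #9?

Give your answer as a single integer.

Answer: 60

Derivation:
step 1: append 70 -> window=[70] (not full yet)
step 2: append 56 -> window=[70, 56] -> max=70
step 3: append 26 -> window=[56, 26] -> max=56
step 4: append 31 -> window=[26, 31] -> max=31
step 5: append 51 -> window=[31, 51] -> max=51
step 6: append 44 -> window=[51, 44] -> max=51
step 7: append 17 -> window=[44, 17] -> max=44
step 8: append 76 -> window=[17, 76] -> max=76
step 9: append 60 -> window=[76, 60] -> max=76
step 10: append 6 -> window=[60, 6] -> max=60
Window #9 max = 60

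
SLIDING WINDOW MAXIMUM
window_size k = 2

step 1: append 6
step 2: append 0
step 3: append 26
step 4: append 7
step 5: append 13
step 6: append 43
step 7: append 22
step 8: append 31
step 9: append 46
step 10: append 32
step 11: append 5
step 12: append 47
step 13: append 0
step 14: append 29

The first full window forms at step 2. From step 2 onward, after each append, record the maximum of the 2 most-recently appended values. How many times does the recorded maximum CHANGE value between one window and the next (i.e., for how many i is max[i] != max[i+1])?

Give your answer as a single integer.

Answer: 8

Derivation:
step 1: append 6 -> window=[6] (not full yet)
step 2: append 0 -> window=[6, 0] -> max=6
step 3: append 26 -> window=[0, 26] -> max=26
step 4: append 7 -> window=[26, 7] -> max=26
step 5: append 13 -> window=[7, 13] -> max=13
step 6: append 43 -> window=[13, 43] -> max=43
step 7: append 22 -> window=[43, 22] -> max=43
step 8: append 31 -> window=[22, 31] -> max=31
step 9: append 46 -> window=[31, 46] -> max=46
step 10: append 32 -> window=[46, 32] -> max=46
step 11: append 5 -> window=[32, 5] -> max=32
step 12: append 47 -> window=[5, 47] -> max=47
step 13: append 0 -> window=[47, 0] -> max=47
step 14: append 29 -> window=[0, 29] -> max=29
Recorded maximums: 6 26 26 13 43 43 31 46 46 32 47 47 29
Changes between consecutive maximums: 8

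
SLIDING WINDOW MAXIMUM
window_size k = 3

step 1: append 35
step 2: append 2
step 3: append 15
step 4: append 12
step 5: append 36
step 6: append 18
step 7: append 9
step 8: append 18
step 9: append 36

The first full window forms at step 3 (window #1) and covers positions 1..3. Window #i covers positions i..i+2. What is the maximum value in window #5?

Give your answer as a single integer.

Answer: 36

Derivation:
step 1: append 35 -> window=[35] (not full yet)
step 2: append 2 -> window=[35, 2] (not full yet)
step 3: append 15 -> window=[35, 2, 15] -> max=35
step 4: append 12 -> window=[2, 15, 12] -> max=15
step 5: append 36 -> window=[15, 12, 36] -> max=36
step 6: append 18 -> window=[12, 36, 18] -> max=36
step 7: append 9 -> window=[36, 18, 9] -> max=36
Window #5 max = 36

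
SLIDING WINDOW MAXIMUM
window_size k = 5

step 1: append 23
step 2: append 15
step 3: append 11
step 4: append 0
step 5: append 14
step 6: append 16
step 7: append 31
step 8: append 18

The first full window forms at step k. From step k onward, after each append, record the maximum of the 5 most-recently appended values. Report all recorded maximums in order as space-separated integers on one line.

Answer: 23 16 31 31

Derivation:
step 1: append 23 -> window=[23] (not full yet)
step 2: append 15 -> window=[23, 15] (not full yet)
step 3: append 11 -> window=[23, 15, 11] (not full yet)
step 4: append 0 -> window=[23, 15, 11, 0] (not full yet)
step 5: append 14 -> window=[23, 15, 11, 0, 14] -> max=23
step 6: append 16 -> window=[15, 11, 0, 14, 16] -> max=16
step 7: append 31 -> window=[11, 0, 14, 16, 31] -> max=31
step 8: append 18 -> window=[0, 14, 16, 31, 18] -> max=31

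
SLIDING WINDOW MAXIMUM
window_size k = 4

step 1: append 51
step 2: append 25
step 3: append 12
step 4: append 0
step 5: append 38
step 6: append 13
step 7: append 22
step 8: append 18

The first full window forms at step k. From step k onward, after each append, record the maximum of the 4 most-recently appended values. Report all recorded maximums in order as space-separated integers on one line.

step 1: append 51 -> window=[51] (not full yet)
step 2: append 25 -> window=[51, 25] (not full yet)
step 3: append 12 -> window=[51, 25, 12] (not full yet)
step 4: append 0 -> window=[51, 25, 12, 0] -> max=51
step 5: append 38 -> window=[25, 12, 0, 38] -> max=38
step 6: append 13 -> window=[12, 0, 38, 13] -> max=38
step 7: append 22 -> window=[0, 38, 13, 22] -> max=38
step 8: append 18 -> window=[38, 13, 22, 18] -> max=38

Answer: 51 38 38 38 38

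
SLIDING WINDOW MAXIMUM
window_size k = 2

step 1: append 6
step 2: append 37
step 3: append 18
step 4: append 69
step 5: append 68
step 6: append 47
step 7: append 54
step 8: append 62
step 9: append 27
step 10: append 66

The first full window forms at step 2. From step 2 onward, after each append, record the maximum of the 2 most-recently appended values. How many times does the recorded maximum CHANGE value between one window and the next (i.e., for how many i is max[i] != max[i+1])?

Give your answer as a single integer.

step 1: append 6 -> window=[6] (not full yet)
step 2: append 37 -> window=[6, 37] -> max=37
step 3: append 18 -> window=[37, 18] -> max=37
step 4: append 69 -> window=[18, 69] -> max=69
step 5: append 68 -> window=[69, 68] -> max=69
step 6: append 47 -> window=[68, 47] -> max=68
step 7: append 54 -> window=[47, 54] -> max=54
step 8: append 62 -> window=[54, 62] -> max=62
step 9: append 27 -> window=[62, 27] -> max=62
step 10: append 66 -> window=[27, 66] -> max=66
Recorded maximums: 37 37 69 69 68 54 62 62 66
Changes between consecutive maximums: 5

Answer: 5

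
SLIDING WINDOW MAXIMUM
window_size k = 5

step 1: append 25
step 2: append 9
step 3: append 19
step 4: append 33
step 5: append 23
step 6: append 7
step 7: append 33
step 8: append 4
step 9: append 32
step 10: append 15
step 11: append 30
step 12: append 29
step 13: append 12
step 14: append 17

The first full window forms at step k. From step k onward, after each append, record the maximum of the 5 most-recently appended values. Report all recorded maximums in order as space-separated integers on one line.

step 1: append 25 -> window=[25] (not full yet)
step 2: append 9 -> window=[25, 9] (not full yet)
step 3: append 19 -> window=[25, 9, 19] (not full yet)
step 4: append 33 -> window=[25, 9, 19, 33] (not full yet)
step 5: append 23 -> window=[25, 9, 19, 33, 23] -> max=33
step 6: append 7 -> window=[9, 19, 33, 23, 7] -> max=33
step 7: append 33 -> window=[19, 33, 23, 7, 33] -> max=33
step 8: append 4 -> window=[33, 23, 7, 33, 4] -> max=33
step 9: append 32 -> window=[23, 7, 33, 4, 32] -> max=33
step 10: append 15 -> window=[7, 33, 4, 32, 15] -> max=33
step 11: append 30 -> window=[33, 4, 32, 15, 30] -> max=33
step 12: append 29 -> window=[4, 32, 15, 30, 29] -> max=32
step 13: append 12 -> window=[32, 15, 30, 29, 12] -> max=32
step 14: append 17 -> window=[15, 30, 29, 12, 17] -> max=30

Answer: 33 33 33 33 33 33 33 32 32 30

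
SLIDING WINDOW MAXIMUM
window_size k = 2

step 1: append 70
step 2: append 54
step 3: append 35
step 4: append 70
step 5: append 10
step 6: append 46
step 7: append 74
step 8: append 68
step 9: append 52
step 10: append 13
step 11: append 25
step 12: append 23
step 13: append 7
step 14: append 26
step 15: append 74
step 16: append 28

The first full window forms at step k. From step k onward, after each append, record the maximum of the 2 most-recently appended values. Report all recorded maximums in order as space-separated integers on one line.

step 1: append 70 -> window=[70] (not full yet)
step 2: append 54 -> window=[70, 54] -> max=70
step 3: append 35 -> window=[54, 35] -> max=54
step 4: append 70 -> window=[35, 70] -> max=70
step 5: append 10 -> window=[70, 10] -> max=70
step 6: append 46 -> window=[10, 46] -> max=46
step 7: append 74 -> window=[46, 74] -> max=74
step 8: append 68 -> window=[74, 68] -> max=74
step 9: append 52 -> window=[68, 52] -> max=68
step 10: append 13 -> window=[52, 13] -> max=52
step 11: append 25 -> window=[13, 25] -> max=25
step 12: append 23 -> window=[25, 23] -> max=25
step 13: append 7 -> window=[23, 7] -> max=23
step 14: append 26 -> window=[7, 26] -> max=26
step 15: append 74 -> window=[26, 74] -> max=74
step 16: append 28 -> window=[74, 28] -> max=74

Answer: 70 54 70 70 46 74 74 68 52 25 25 23 26 74 74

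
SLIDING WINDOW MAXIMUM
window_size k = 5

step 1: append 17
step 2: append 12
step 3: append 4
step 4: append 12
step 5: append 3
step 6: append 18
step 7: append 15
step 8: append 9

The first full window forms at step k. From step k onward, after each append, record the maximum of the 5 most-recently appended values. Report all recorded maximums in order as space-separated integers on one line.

step 1: append 17 -> window=[17] (not full yet)
step 2: append 12 -> window=[17, 12] (not full yet)
step 3: append 4 -> window=[17, 12, 4] (not full yet)
step 4: append 12 -> window=[17, 12, 4, 12] (not full yet)
step 5: append 3 -> window=[17, 12, 4, 12, 3] -> max=17
step 6: append 18 -> window=[12, 4, 12, 3, 18] -> max=18
step 7: append 15 -> window=[4, 12, 3, 18, 15] -> max=18
step 8: append 9 -> window=[12, 3, 18, 15, 9] -> max=18

Answer: 17 18 18 18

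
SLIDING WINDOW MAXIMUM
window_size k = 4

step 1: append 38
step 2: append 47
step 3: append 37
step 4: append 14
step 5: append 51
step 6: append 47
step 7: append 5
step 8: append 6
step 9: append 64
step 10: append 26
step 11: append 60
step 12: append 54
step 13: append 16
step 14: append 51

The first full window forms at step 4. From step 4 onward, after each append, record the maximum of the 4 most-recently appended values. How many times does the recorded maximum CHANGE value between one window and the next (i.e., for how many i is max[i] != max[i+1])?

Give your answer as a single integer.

step 1: append 38 -> window=[38] (not full yet)
step 2: append 47 -> window=[38, 47] (not full yet)
step 3: append 37 -> window=[38, 47, 37] (not full yet)
step 4: append 14 -> window=[38, 47, 37, 14] -> max=47
step 5: append 51 -> window=[47, 37, 14, 51] -> max=51
step 6: append 47 -> window=[37, 14, 51, 47] -> max=51
step 7: append 5 -> window=[14, 51, 47, 5] -> max=51
step 8: append 6 -> window=[51, 47, 5, 6] -> max=51
step 9: append 64 -> window=[47, 5, 6, 64] -> max=64
step 10: append 26 -> window=[5, 6, 64, 26] -> max=64
step 11: append 60 -> window=[6, 64, 26, 60] -> max=64
step 12: append 54 -> window=[64, 26, 60, 54] -> max=64
step 13: append 16 -> window=[26, 60, 54, 16] -> max=60
step 14: append 51 -> window=[60, 54, 16, 51] -> max=60
Recorded maximums: 47 51 51 51 51 64 64 64 64 60 60
Changes between consecutive maximums: 3

Answer: 3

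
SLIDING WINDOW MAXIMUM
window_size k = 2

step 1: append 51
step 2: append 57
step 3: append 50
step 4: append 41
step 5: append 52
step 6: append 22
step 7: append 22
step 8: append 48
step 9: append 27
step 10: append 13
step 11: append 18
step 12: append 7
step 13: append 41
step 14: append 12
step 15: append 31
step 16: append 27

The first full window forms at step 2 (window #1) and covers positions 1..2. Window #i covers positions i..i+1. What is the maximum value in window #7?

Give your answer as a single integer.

step 1: append 51 -> window=[51] (not full yet)
step 2: append 57 -> window=[51, 57] -> max=57
step 3: append 50 -> window=[57, 50] -> max=57
step 4: append 41 -> window=[50, 41] -> max=50
step 5: append 52 -> window=[41, 52] -> max=52
step 6: append 22 -> window=[52, 22] -> max=52
step 7: append 22 -> window=[22, 22] -> max=22
step 8: append 48 -> window=[22, 48] -> max=48
Window #7 max = 48

Answer: 48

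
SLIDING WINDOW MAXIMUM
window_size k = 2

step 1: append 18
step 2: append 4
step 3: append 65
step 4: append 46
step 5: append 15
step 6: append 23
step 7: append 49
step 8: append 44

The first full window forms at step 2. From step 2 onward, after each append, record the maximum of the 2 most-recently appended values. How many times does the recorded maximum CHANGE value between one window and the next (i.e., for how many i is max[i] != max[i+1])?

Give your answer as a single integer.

Answer: 4

Derivation:
step 1: append 18 -> window=[18] (not full yet)
step 2: append 4 -> window=[18, 4] -> max=18
step 3: append 65 -> window=[4, 65] -> max=65
step 4: append 46 -> window=[65, 46] -> max=65
step 5: append 15 -> window=[46, 15] -> max=46
step 6: append 23 -> window=[15, 23] -> max=23
step 7: append 49 -> window=[23, 49] -> max=49
step 8: append 44 -> window=[49, 44] -> max=49
Recorded maximums: 18 65 65 46 23 49 49
Changes between consecutive maximums: 4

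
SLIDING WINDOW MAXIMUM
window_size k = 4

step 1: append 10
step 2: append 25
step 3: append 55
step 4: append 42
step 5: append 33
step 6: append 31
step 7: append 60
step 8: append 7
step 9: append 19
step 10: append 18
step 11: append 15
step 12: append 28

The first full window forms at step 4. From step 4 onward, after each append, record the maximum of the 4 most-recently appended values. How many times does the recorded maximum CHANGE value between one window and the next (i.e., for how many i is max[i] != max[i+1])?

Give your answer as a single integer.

Answer: 3

Derivation:
step 1: append 10 -> window=[10] (not full yet)
step 2: append 25 -> window=[10, 25] (not full yet)
step 3: append 55 -> window=[10, 25, 55] (not full yet)
step 4: append 42 -> window=[10, 25, 55, 42] -> max=55
step 5: append 33 -> window=[25, 55, 42, 33] -> max=55
step 6: append 31 -> window=[55, 42, 33, 31] -> max=55
step 7: append 60 -> window=[42, 33, 31, 60] -> max=60
step 8: append 7 -> window=[33, 31, 60, 7] -> max=60
step 9: append 19 -> window=[31, 60, 7, 19] -> max=60
step 10: append 18 -> window=[60, 7, 19, 18] -> max=60
step 11: append 15 -> window=[7, 19, 18, 15] -> max=19
step 12: append 28 -> window=[19, 18, 15, 28] -> max=28
Recorded maximums: 55 55 55 60 60 60 60 19 28
Changes between consecutive maximums: 3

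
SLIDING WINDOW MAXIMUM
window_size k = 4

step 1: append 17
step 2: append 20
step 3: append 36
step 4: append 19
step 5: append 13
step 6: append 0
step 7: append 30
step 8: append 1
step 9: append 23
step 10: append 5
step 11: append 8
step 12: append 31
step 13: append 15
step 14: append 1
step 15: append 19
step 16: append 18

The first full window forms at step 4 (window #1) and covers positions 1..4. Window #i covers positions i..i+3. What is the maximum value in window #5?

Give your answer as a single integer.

step 1: append 17 -> window=[17] (not full yet)
step 2: append 20 -> window=[17, 20] (not full yet)
step 3: append 36 -> window=[17, 20, 36] (not full yet)
step 4: append 19 -> window=[17, 20, 36, 19] -> max=36
step 5: append 13 -> window=[20, 36, 19, 13] -> max=36
step 6: append 0 -> window=[36, 19, 13, 0] -> max=36
step 7: append 30 -> window=[19, 13, 0, 30] -> max=30
step 8: append 1 -> window=[13, 0, 30, 1] -> max=30
Window #5 max = 30

Answer: 30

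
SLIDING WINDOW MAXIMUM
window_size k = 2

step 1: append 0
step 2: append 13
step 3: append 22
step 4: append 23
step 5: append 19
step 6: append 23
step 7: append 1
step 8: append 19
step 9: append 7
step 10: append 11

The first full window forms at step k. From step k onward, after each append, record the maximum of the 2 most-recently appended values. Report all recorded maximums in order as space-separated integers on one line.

step 1: append 0 -> window=[0] (not full yet)
step 2: append 13 -> window=[0, 13] -> max=13
step 3: append 22 -> window=[13, 22] -> max=22
step 4: append 23 -> window=[22, 23] -> max=23
step 5: append 19 -> window=[23, 19] -> max=23
step 6: append 23 -> window=[19, 23] -> max=23
step 7: append 1 -> window=[23, 1] -> max=23
step 8: append 19 -> window=[1, 19] -> max=19
step 9: append 7 -> window=[19, 7] -> max=19
step 10: append 11 -> window=[7, 11] -> max=11

Answer: 13 22 23 23 23 23 19 19 11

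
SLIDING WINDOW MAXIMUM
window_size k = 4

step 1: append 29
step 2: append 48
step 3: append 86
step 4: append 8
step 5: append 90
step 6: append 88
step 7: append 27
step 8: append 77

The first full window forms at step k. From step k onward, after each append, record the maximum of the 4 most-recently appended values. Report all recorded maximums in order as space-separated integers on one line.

step 1: append 29 -> window=[29] (not full yet)
step 2: append 48 -> window=[29, 48] (not full yet)
step 3: append 86 -> window=[29, 48, 86] (not full yet)
step 4: append 8 -> window=[29, 48, 86, 8] -> max=86
step 5: append 90 -> window=[48, 86, 8, 90] -> max=90
step 6: append 88 -> window=[86, 8, 90, 88] -> max=90
step 7: append 27 -> window=[8, 90, 88, 27] -> max=90
step 8: append 77 -> window=[90, 88, 27, 77] -> max=90

Answer: 86 90 90 90 90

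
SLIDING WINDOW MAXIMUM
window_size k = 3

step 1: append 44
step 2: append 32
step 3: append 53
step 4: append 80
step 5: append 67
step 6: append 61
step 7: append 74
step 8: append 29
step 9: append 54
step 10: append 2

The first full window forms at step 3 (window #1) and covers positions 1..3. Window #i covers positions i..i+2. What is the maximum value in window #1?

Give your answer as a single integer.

step 1: append 44 -> window=[44] (not full yet)
step 2: append 32 -> window=[44, 32] (not full yet)
step 3: append 53 -> window=[44, 32, 53] -> max=53
Window #1 max = 53

Answer: 53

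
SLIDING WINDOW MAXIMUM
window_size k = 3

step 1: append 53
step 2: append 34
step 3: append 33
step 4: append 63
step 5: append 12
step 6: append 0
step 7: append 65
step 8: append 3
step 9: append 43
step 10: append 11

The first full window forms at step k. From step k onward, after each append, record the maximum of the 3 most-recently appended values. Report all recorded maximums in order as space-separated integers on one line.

Answer: 53 63 63 63 65 65 65 43

Derivation:
step 1: append 53 -> window=[53] (not full yet)
step 2: append 34 -> window=[53, 34] (not full yet)
step 3: append 33 -> window=[53, 34, 33] -> max=53
step 4: append 63 -> window=[34, 33, 63] -> max=63
step 5: append 12 -> window=[33, 63, 12] -> max=63
step 6: append 0 -> window=[63, 12, 0] -> max=63
step 7: append 65 -> window=[12, 0, 65] -> max=65
step 8: append 3 -> window=[0, 65, 3] -> max=65
step 9: append 43 -> window=[65, 3, 43] -> max=65
step 10: append 11 -> window=[3, 43, 11] -> max=43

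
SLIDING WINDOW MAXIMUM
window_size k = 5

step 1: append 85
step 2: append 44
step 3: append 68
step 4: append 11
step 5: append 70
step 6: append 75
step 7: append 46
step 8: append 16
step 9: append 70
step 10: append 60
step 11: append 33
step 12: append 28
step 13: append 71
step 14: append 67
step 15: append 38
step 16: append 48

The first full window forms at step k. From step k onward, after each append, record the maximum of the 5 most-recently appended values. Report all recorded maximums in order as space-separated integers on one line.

Answer: 85 75 75 75 75 75 70 70 71 71 71 71

Derivation:
step 1: append 85 -> window=[85] (not full yet)
step 2: append 44 -> window=[85, 44] (not full yet)
step 3: append 68 -> window=[85, 44, 68] (not full yet)
step 4: append 11 -> window=[85, 44, 68, 11] (not full yet)
step 5: append 70 -> window=[85, 44, 68, 11, 70] -> max=85
step 6: append 75 -> window=[44, 68, 11, 70, 75] -> max=75
step 7: append 46 -> window=[68, 11, 70, 75, 46] -> max=75
step 8: append 16 -> window=[11, 70, 75, 46, 16] -> max=75
step 9: append 70 -> window=[70, 75, 46, 16, 70] -> max=75
step 10: append 60 -> window=[75, 46, 16, 70, 60] -> max=75
step 11: append 33 -> window=[46, 16, 70, 60, 33] -> max=70
step 12: append 28 -> window=[16, 70, 60, 33, 28] -> max=70
step 13: append 71 -> window=[70, 60, 33, 28, 71] -> max=71
step 14: append 67 -> window=[60, 33, 28, 71, 67] -> max=71
step 15: append 38 -> window=[33, 28, 71, 67, 38] -> max=71
step 16: append 48 -> window=[28, 71, 67, 38, 48] -> max=71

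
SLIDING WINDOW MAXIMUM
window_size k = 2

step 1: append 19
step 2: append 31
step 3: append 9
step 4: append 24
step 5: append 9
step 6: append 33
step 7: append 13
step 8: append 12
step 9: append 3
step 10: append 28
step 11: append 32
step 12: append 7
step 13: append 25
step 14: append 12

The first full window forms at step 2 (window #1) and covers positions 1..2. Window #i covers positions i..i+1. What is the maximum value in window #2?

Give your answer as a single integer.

step 1: append 19 -> window=[19] (not full yet)
step 2: append 31 -> window=[19, 31] -> max=31
step 3: append 9 -> window=[31, 9] -> max=31
Window #2 max = 31

Answer: 31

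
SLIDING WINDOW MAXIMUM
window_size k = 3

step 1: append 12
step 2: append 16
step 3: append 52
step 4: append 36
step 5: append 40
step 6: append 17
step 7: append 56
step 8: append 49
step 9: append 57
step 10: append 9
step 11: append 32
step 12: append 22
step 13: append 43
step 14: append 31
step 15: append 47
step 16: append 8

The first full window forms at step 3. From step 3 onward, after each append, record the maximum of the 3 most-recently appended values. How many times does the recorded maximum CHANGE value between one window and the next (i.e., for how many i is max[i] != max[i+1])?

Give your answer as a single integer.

Answer: 6

Derivation:
step 1: append 12 -> window=[12] (not full yet)
step 2: append 16 -> window=[12, 16] (not full yet)
step 3: append 52 -> window=[12, 16, 52] -> max=52
step 4: append 36 -> window=[16, 52, 36] -> max=52
step 5: append 40 -> window=[52, 36, 40] -> max=52
step 6: append 17 -> window=[36, 40, 17] -> max=40
step 7: append 56 -> window=[40, 17, 56] -> max=56
step 8: append 49 -> window=[17, 56, 49] -> max=56
step 9: append 57 -> window=[56, 49, 57] -> max=57
step 10: append 9 -> window=[49, 57, 9] -> max=57
step 11: append 32 -> window=[57, 9, 32] -> max=57
step 12: append 22 -> window=[9, 32, 22] -> max=32
step 13: append 43 -> window=[32, 22, 43] -> max=43
step 14: append 31 -> window=[22, 43, 31] -> max=43
step 15: append 47 -> window=[43, 31, 47] -> max=47
step 16: append 8 -> window=[31, 47, 8] -> max=47
Recorded maximums: 52 52 52 40 56 56 57 57 57 32 43 43 47 47
Changes between consecutive maximums: 6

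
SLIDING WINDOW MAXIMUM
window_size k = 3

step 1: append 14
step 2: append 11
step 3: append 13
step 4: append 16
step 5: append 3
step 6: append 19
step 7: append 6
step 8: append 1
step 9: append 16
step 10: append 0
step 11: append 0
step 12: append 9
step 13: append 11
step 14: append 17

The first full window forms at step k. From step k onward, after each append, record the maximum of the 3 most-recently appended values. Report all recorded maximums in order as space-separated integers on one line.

Answer: 14 16 16 19 19 19 16 16 16 9 11 17

Derivation:
step 1: append 14 -> window=[14] (not full yet)
step 2: append 11 -> window=[14, 11] (not full yet)
step 3: append 13 -> window=[14, 11, 13] -> max=14
step 4: append 16 -> window=[11, 13, 16] -> max=16
step 5: append 3 -> window=[13, 16, 3] -> max=16
step 6: append 19 -> window=[16, 3, 19] -> max=19
step 7: append 6 -> window=[3, 19, 6] -> max=19
step 8: append 1 -> window=[19, 6, 1] -> max=19
step 9: append 16 -> window=[6, 1, 16] -> max=16
step 10: append 0 -> window=[1, 16, 0] -> max=16
step 11: append 0 -> window=[16, 0, 0] -> max=16
step 12: append 9 -> window=[0, 0, 9] -> max=9
step 13: append 11 -> window=[0, 9, 11] -> max=11
step 14: append 17 -> window=[9, 11, 17] -> max=17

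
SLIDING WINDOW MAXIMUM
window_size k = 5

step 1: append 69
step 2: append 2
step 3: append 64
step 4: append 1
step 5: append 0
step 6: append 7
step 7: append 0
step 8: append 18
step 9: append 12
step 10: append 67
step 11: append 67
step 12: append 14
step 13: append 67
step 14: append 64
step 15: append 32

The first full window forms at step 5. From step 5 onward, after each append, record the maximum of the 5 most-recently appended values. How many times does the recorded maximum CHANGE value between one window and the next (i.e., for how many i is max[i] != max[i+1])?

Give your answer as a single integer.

Answer: 3

Derivation:
step 1: append 69 -> window=[69] (not full yet)
step 2: append 2 -> window=[69, 2] (not full yet)
step 3: append 64 -> window=[69, 2, 64] (not full yet)
step 4: append 1 -> window=[69, 2, 64, 1] (not full yet)
step 5: append 0 -> window=[69, 2, 64, 1, 0] -> max=69
step 6: append 7 -> window=[2, 64, 1, 0, 7] -> max=64
step 7: append 0 -> window=[64, 1, 0, 7, 0] -> max=64
step 8: append 18 -> window=[1, 0, 7, 0, 18] -> max=18
step 9: append 12 -> window=[0, 7, 0, 18, 12] -> max=18
step 10: append 67 -> window=[7, 0, 18, 12, 67] -> max=67
step 11: append 67 -> window=[0, 18, 12, 67, 67] -> max=67
step 12: append 14 -> window=[18, 12, 67, 67, 14] -> max=67
step 13: append 67 -> window=[12, 67, 67, 14, 67] -> max=67
step 14: append 64 -> window=[67, 67, 14, 67, 64] -> max=67
step 15: append 32 -> window=[67, 14, 67, 64, 32] -> max=67
Recorded maximums: 69 64 64 18 18 67 67 67 67 67 67
Changes between consecutive maximums: 3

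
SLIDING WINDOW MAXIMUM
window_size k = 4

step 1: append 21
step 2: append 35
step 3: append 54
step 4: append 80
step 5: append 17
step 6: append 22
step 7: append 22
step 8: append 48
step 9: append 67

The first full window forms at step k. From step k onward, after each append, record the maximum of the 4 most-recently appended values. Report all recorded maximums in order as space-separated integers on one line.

step 1: append 21 -> window=[21] (not full yet)
step 2: append 35 -> window=[21, 35] (not full yet)
step 3: append 54 -> window=[21, 35, 54] (not full yet)
step 4: append 80 -> window=[21, 35, 54, 80] -> max=80
step 5: append 17 -> window=[35, 54, 80, 17] -> max=80
step 6: append 22 -> window=[54, 80, 17, 22] -> max=80
step 7: append 22 -> window=[80, 17, 22, 22] -> max=80
step 8: append 48 -> window=[17, 22, 22, 48] -> max=48
step 9: append 67 -> window=[22, 22, 48, 67] -> max=67

Answer: 80 80 80 80 48 67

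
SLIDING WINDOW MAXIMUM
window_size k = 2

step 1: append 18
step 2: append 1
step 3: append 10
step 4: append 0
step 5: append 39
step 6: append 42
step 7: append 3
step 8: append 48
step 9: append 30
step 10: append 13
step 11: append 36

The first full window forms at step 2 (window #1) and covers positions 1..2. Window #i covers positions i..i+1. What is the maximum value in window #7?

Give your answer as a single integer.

Answer: 48

Derivation:
step 1: append 18 -> window=[18] (not full yet)
step 2: append 1 -> window=[18, 1] -> max=18
step 3: append 10 -> window=[1, 10] -> max=10
step 4: append 0 -> window=[10, 0] -> max=10
step 5: append 39 -> window=[0, 39] -> max=39
step 6: append 42 -> window=[39, 42] -> max=42
step 7: append 3 -> window=[42, 3] -> max=42
step 8: append 48 -> window=[3, 48] -> max=48
Window #7 max = 48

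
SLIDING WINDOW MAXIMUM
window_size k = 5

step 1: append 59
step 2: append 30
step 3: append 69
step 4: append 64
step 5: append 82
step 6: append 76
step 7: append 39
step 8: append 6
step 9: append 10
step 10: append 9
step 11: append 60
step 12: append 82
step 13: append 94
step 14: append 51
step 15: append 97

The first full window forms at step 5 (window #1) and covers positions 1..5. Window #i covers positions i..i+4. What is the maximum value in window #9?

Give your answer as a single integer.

step 1: append 59 -> window=[59] (not full yet)
step 2: append 30 -> window=[59, 30] (not full yet)
step 3: append 69 -> window=[59, 30, 69] (not full yet)
step 4: append 64 -> window=[59, 30, 69, 64] (not full yet)
step 5: append 82 -> window=[59, 30, 69, 64, 82] -> max=82
step 6: append 76 -> window=[30, 69, 64, 82, 76] -> max=82
step 7: append 39 -> window=[69, 64, 82, 76, 39] -> max=82
step 8: append 6 -> window=[64, 82, 76, 39, 6] -> max=82
step 9: append 10 -> window=[82, 76, 39, 6, 10] -> max=82
step 10: append 9 -> window=[76, 39, 6, 10, 9] -> max=76
step 11: append 60 -> window=[39, 6, 10, 9, 60] -> max=60
step 12: append 82 -> window=[6, 10, 9, 60, 82] -> max=82
step 13: append 94 -> window=[10, 9, 60, 82, 94] -> max=94
Window #9 max = 94

Answer: 94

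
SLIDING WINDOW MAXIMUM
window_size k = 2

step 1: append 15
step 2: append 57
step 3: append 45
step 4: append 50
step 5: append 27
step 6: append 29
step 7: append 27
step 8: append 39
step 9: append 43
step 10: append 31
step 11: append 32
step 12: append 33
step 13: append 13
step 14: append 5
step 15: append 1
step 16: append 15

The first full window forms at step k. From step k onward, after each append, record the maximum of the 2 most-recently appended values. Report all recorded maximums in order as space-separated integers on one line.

Answer: 57 57 50 50 29 29 39 43 43 32 33 33 13 5 15

Derivation:
step 1: append 15 -> window=[15] (not full yet)
step 2: append 57 -> window=[15, 57] -> max=57
step 3: append 45 -> window=[57, 45] -> max=57
step 4: append 50 -> window=[45, 50] -> max=50
step 5: append 27 -> window=[50, 27] -> max=50
step 6: append 29 -> window=[27, 29] -> max=29
step 7: append 27 -> window=[29, 27] -> max=29
step 8: append 39 -> window=[27, 39] -> max=39
step 9: append 43 -> window=[39, 43] -> max=43
step 10: append 31 -> window=[43, 31] -> max=43
step 11: append 32 -> window=[31, 32] -> max=32
step 12: append 33 -> window=[32, 33] -> max=33
step 13: append 13 -> window=[33, 13] -> max=33
step 14: append 5 -> window=[13, 5] -> max=13
step 15: append 1 -> window=[5, 1] -> max=5
step 16: append 15 -> window=[1, 15] -> max=15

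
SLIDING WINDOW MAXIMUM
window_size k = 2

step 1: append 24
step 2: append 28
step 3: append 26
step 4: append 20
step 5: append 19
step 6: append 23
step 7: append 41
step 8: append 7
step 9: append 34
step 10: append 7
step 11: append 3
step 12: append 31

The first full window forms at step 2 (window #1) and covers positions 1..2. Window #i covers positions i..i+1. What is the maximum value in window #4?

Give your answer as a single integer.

step 1: append 24 -> window=[24] (not full yet)
step 2: append 28 -> window=[24, 28] -> max=28
step 3: append 26 -> window=[28, 26] -> max=28
step 4: append 20 -> window=[26, 20] -> max=26
step 5: append 19 -> window=[20, 19] -> max=20
Window #4 max = 20

Answer: 20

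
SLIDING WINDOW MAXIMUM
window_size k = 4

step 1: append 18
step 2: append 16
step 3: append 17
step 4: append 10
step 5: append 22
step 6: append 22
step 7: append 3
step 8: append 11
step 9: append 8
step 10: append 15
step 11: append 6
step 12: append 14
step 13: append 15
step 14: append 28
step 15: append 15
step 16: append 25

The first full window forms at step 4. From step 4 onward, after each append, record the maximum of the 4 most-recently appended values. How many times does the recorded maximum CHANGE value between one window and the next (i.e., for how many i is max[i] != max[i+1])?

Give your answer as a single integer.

step 1: append 18 -> window=[18] (not full yet)
step 2: append 16 -> window=[18, 16] (not full yet)
step 3: append 17 -> window=[18, 16, 17] (not full yet)
step 4: append 10 -> window=[18, 16, 17, 10] -> max=18
step 5: append 22 -> window=[16, 17, 10, 22] -> max=22
step 6: append 22 -> window=[17, 10, 22, 22] -> max=22
step 7: append 3 -> window=[10, 22, 22, 3] -> max=22
step 8: append 11 -> window=[22, 22, 3, 11] -> max=22
step 9: append 8 -> window=[22, 3, 11, 8] -> max=22
step 10: append 15 -> window=[3, 11, 8, 15] -> max=15
step 11: append 6 -> window=[11, 8, 15, 6] -> max=15
step 12: append 14 -> window=[8, 15, 6, 14] -> max=15
step 13: append 15 -> window=[15, 6, 14, 15] -> max=15
step 14: append 28 -> window=[6, 14, 15, 28] -> max=28
step 15: append 15 -> window=[14, 15, 28, 15] -> max=28
step 16: append 25 -> window=[15, 28, 15, 25] -> max=28
Recorded maximums: 18 22 22 22 22 22 15 15 15 15 28 28 28
Changes between consecutive maximums: 3

Answer: 3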